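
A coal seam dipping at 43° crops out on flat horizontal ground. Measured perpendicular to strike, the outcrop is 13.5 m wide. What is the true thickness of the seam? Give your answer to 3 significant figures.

9.21 m

True thickness t = w · sin(dip) = 13.5 × sin 43°
t = 13.5 × 0.6820 = 9.207 m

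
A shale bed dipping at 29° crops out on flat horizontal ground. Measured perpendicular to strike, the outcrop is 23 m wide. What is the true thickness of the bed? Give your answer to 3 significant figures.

11.2 m

True thickness t = w · sin(dip) = 23 × sin 29°
t = 23 × 0.4848 = 11.151 m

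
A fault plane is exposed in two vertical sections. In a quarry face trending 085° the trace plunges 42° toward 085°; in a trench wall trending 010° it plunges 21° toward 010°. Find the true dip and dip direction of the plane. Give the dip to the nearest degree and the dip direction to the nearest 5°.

Each apparent-dip line lies in the plane. As unit vectors (x east, y north, z up), v₁ plunges 42°→085° and v₂ plunges 21°→010°.
n = v₁ × v₂ = (0.592, 0.157, 0.670) (taken with n_z > 0).
True dip = arccos(n_z / |n|) = arccos(0.7382) = 42.4°.
The horizontal component of n points toward azimuth atan2(n_x, n_y) = 75°, the dip direction.

true dip 42°, dip direction 075°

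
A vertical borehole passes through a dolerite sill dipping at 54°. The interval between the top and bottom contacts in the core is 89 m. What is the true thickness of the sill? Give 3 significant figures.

True thickness t = h · cos(dip) = 89 × cos 54°
t = 89 × 0.5878 = 52.313 m

52.3 m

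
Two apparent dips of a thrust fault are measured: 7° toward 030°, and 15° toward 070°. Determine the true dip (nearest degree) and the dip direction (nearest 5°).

Each apparent-dip line lies in the plane. As unit vectors (x east, y north, z up), v₁ plunges 7°→030° and v₂ plunges 15°→070°.
The plane normal is n = v₁ × v₂ ∝ (0.182, -0.018, 0.616).
True dip = arccos(n_z / |n|) = arccos(0.9586) = 16.5°.
Dip direction = atan2(0.182, -0.018) = 96° (azimuth of n's horizontal projection).

true dip 17°, dip direction 095°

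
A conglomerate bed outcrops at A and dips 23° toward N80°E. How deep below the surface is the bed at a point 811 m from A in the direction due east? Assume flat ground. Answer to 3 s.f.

The hole lies 10° from the dip direction, so the down-dip offset is 811 × cos 10° = 798.68 m.
Depth = down-dip offset × tan(dip) = 798.68 × tan 23° = 798.68 × 0.4245
Depth = 339.02 m

339 m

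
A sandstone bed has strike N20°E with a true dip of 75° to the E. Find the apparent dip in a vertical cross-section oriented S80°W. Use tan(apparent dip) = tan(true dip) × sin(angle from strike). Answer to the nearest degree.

73°

The strike is N20°E and the section trends S80°W; the acute angle between them is β = 60°.
tan(apparent dip) = tan 75° · sin 60° = 3.2321
α = arctan(3.2321) = 72.81°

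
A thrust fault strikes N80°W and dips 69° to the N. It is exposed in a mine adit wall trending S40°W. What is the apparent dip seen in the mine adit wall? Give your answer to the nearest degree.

Angle between strike (N80°W) and section (S40°W): β = 60°.
tan(apparent dip) = tan 69° · sin 60° = 2.2561
α = arctan(2.2561) = 66.09°

66°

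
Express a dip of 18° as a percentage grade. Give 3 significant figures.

32.5%

grade % = 100 × tan 18° = 100 × 0.3249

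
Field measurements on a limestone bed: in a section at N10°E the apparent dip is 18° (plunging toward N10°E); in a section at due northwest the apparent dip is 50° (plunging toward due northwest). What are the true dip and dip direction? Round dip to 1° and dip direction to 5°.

true dip 52°, dip direction 295°

The two traces are lines in the plane: v₁ = (sin 10°·cos 18°, cos 10°·cos 18°, −sin 18°), v₂ = (sin 315°·cos 50°, cos 315°·cos 50°, −sin 50°).
Cross product v₁ × v₂ gives the pole to the plane: n ∝ (-0.577, 0.267, 0.501).
True dip = arccos(n_z / |n|) = arccos(0.6188) = 51.8°.
The horizontal component of n points toward azimuth atan2(n_x, n_y) = 295°, the dip direction.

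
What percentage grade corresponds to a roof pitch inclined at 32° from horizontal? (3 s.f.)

62.5%

grade % = 100 × tan 32° = 100 × 0.6249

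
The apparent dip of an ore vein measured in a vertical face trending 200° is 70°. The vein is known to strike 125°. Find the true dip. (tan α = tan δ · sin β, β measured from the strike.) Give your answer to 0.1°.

70.6°

β = acute angle between strike 125° and section 200° = 75°.
tan δ = tan α / sin β = tan 70° / sin 75° = 2.7475 / 0.9659 = 2.8444
δ = arctan(2.8444) = 70.63°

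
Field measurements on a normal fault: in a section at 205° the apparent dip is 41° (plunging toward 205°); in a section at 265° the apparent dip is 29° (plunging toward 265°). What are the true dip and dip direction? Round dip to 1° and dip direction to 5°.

true dip 41°, dip direction 215°

The two traces are lines in the plane: v₁ = (sin 205°·cos 41°, cos 205°·cos 41°, −sin 41°), v₂ = (sin 265°·cos 29°, cos 265°·cos 29°, −sin 29°).
n = v₁ × v₂ = (-0.282, -0.417, 0.572) (taken with n_z > 0).
True dip = arccos(n_z / |n|) = arccos(0.7506) = 41.4°.
Dip direction = atan2(-0.282, -0.417) = 214° (azimuth of n's horizontal projection).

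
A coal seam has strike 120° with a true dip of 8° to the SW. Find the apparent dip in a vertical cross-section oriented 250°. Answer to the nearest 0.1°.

6.1°

The strike is 120° and the section trends 250°; the acute angle between them is β = 50°.
tan(apparent dip) = tan 8° · sin 50° = 0.1077
α = arctan(0.1077) = 6.14°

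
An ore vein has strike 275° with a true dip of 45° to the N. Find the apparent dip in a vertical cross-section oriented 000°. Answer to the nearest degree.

45°

Angle between strike (275°) and section (000°): β = 85°.
tan α = tan 45° × sin 85° = 1.0000 × 0.9962 = 0.9962
α = arctan(0.9962) = 44.89°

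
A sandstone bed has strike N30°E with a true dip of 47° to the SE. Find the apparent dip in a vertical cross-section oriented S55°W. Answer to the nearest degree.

24°

Angle between strike (N30°E) and section (S55°W): β = 25°.
tan(apparent dip) = tan 47° · sin 25° = 0.4532
apparent dip = arctan 0.4532 = 24.38°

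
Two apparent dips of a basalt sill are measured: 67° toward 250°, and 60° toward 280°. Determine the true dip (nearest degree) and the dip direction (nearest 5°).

true dip 68°, dip direction 235°

The two traces are lines in the plane: v₁ = (sin 250°·cos 67°, cos 250°·cos 67°, −sin 67°), v₂ = (sin 280°·cos 60°, cos 280°·cos 60°, −sin 60°).
Cross product v₁ × v₂ gives the pole to the plane: n ∝ (-0.196, -0.135, 0.098).
Dip δ = arctan(|n_h|/n_z) = arctan(0.238/0.098) = 67.7°.
The horizontal component of n points toward azimuth atan2(n_x, n_y) = 235°, the dip direction.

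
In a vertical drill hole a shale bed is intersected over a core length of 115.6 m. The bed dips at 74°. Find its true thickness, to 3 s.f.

True thickness t = h · cos(dip) = 115.6 × cos 74°
t = 115.6 × 0.2756 = 31.864 m

31.9 m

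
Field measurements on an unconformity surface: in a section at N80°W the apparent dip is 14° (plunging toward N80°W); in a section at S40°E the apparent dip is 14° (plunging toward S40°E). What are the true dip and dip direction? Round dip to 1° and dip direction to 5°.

Represent each trace as a vector plunging at its apparent dip toward its trend (east-north-up frame): v₁ = (-0.956, 0.168, -0.242), v₂ = (0.624, -0.743, -0.242).
The plane normal is n = v₁ × v₂ ∝ (-0.221, -0.382, 0.605).
Dip δ = arctan(|n_h|/n_z) = arctan(0.441/0.605) = 36.1°.
The horizontal component of n points toward azimuth atan2(n_x, n_y) = 210°, the dip direction.

true dip 36°, dip direction 210°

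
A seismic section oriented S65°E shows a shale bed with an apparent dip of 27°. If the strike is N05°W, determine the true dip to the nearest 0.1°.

The section is 60° from the strike.
tan δ = tan α / sin β = tan 27° / sin 60° = 0.5095 / 0.8660 = 0.5883
true dip = arctan 0.5883 = 30.47°

30.5°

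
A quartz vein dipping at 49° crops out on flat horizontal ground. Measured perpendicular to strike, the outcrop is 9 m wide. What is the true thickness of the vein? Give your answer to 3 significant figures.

True thickness t = w · sin(dip) = 9 × sin 49°
t = 9 × 0.7547 = 6.792 m

6.79 m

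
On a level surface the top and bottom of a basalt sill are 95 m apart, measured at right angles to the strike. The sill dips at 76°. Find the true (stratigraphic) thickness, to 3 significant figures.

True thickness t = w · sin(dip) = 95 × sin 76°
t = 95 × 0.9703 = 92.178 m

92.2 m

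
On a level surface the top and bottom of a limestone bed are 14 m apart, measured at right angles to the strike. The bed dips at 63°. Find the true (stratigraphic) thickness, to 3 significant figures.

12.5 m

True thickness t = w · sin(dip) = 14 × sin 63°
t = 14 × 0.8910 = 12.474 m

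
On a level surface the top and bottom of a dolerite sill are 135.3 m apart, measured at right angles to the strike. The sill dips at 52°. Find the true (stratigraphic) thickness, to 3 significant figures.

True thickness t = w · sin(dip) = 135.3 × sin 52°
t = 135.3 × 0.7880 = 106.618 m

107 m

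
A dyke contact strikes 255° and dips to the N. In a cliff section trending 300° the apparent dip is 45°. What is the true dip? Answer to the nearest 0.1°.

54.7°

β = acute angle between strike 255° and section 300° = 45°.
tan(true dip) = tan 45° / sin 45° = 1.4142
true dip = arctan 1.4142 = 54.74°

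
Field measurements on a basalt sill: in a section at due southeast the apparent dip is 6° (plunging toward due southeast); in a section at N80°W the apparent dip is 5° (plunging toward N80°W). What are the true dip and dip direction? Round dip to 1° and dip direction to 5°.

Represent each trace as a vector plunging at its apparent dip toward its trend (east-north-up frame): v₁ = (0.703, -0.703, -0.105), v₂ = (-0.981, 0.173, -0.087).
Cross product v₁ × v₂ gives the pole to the plane: n ∝ (-0.079, -0.164, 0.568).
Dip δ = arctan(|n_h|/n_z) = arctan(0.182/0.568) = 17.8°.
Dip direction = atan2(-0.079, -0.164) = 206° (azimuth of n's horizontal projection).

true dip 18°, dip direction 205°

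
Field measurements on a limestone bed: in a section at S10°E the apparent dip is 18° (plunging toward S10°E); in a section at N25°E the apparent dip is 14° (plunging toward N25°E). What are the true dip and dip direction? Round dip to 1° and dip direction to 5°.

Each apparent-dip line lies in the plane. As unit vectors (x east, y north, z up), v₁ plunges 18°→S10°E and v₂ plunges 14°→N25°E.
n = v₁ × v₂ = (0.498, -0.087, 0.529) (taken with n_z > 0).
Dip δ = arctan(|n_h|/n_z) = arctan(0.506/0.529) = 43.7°.
Dip direction = atan2(0.498, -0.087) = 100° (azimuth of n's horizontal projection).

true dip 44°, dip direction 100°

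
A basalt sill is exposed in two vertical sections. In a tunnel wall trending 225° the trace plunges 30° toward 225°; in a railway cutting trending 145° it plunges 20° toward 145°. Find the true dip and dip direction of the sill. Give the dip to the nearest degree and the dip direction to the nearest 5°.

Represent each trace as a vector plunging at its apparent dip toward its trend (east-north-up frame): v₁ = (-0.612, -0.612, -0.500), v₂ = (0.539, -0.770, -0.342).
Cross product v₁ × v₂ gives the pole to the plane: n ∝ (-0.175, -0.479, 0.801).
Dip δ = arctan(|n_h|/n_z) = arctan(0.510/0.801) = 32.5°.
Dip direction = azimuth of (n_x, n_y) = atan2(-0.175, -0.479) = 200°.

true dip 32°, dip direction 200°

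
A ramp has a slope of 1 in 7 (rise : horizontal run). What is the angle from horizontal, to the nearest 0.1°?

8.1°

tan θ = 1/7 = 0.1429
θ = arctan(0.1429) = 8.13°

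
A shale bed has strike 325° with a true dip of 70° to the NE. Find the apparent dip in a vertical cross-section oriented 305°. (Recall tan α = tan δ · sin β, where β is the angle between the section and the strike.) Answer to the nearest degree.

The section lies 20° from the strike.
tan(apparent dip) = tan 70° · sin 20° = 0.9397
apparent dip = arctan 0.9397 = 43.22°

43°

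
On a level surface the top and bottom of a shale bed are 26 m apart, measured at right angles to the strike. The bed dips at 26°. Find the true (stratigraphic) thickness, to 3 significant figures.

True thickness t = w · sin(dip) = 26 × sin 26°
t = 26 × 0.4384 = 11.398 m

11.4 m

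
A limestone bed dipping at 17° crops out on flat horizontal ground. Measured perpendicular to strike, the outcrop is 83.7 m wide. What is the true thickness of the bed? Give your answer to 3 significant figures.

24.5 m

True thickness t = w · sin(dip) = 83.7 × sin 17°
t = 83.7 × 0.2924 = 24.472 m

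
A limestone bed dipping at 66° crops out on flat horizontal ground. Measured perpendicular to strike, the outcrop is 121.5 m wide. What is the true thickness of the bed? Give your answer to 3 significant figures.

111 m

True thickness t = w · sin(dip) = 121.5 × sin 66°
t = 121.5 × 0.9135 = 110.996 m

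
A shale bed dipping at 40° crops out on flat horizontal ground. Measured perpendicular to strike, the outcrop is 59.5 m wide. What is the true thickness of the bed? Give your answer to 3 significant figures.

True thickness t = w · sin(dip) = 59.5 × sin 40°
t = 59.5 × 0.6428 = 38.246 m

38.2 m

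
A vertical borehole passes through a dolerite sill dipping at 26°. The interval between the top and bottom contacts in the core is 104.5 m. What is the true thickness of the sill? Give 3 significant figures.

True thickness t = h · cos(dip) = 104.5 × cos 26°
t = 104.5 × 0.8988 = 93.924 m

93.9 m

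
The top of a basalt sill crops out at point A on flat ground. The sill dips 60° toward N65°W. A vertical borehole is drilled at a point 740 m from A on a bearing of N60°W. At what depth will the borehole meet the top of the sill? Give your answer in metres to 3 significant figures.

1280 m

The hole lies 5° from the dip direction, so the down-dip offset is 740 × cos 5° = 737.18 m.
Depth = down-dip offset × tan(dip) = 737.18 × tan 60° = 737.18 × 1.7321
Depth = 1276.84 m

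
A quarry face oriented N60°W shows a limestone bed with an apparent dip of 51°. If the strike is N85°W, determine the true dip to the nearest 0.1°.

β = acute angle between strike N85°W and section N60°W = 25°.
tan(true dip) = tan 51° / sin 25° = 2.9220
δ = arctan(2.9220) = 71.11°

71.1°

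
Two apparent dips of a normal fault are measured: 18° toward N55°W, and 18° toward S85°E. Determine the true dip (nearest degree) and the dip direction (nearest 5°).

true dip 51°, dip direction 020°

The two traces are lines in the plane: v₁ = (sin 305°·cos 18°, cos 305°·cos 18°, −sin 18°), v₂ = (sin 95°·cos 18°, cos 95°·cos 18°, −sin 18°).
Cross product v₁ × v₂ gives the pole to the plane: n ∝ (0.194, 0.534, 0.452).
Dip δ = arctan(|n_h|/n_z) = arctan(0.568/0.452) = 51.5°.
Dip direction = atan2(0.194, 0.534) = 20° (azimuth of n's horizontal projection).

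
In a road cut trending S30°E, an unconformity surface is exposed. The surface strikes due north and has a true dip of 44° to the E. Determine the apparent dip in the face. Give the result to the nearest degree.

26°

The strike is due north and the section trends S30°E; the acute angle between them is β = 30°.
tan α = tan 44° × sin 30° = 0.9657 × 0.5000 = 0.4828
α = arctan(0.4828) = 25.77°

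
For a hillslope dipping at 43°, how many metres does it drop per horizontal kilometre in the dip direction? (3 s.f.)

933 m

drop per km = 1000 × tan 43° = 1000 × 0.9325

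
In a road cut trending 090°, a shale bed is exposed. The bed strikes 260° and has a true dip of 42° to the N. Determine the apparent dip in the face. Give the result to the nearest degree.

The strike is 260° and the section trends 090°; the acute angle between them is β = 10°.
tan α = tan 42° × sin 10° = 0.9004 × 0.1736 = 0.1564
α = arctan(0.1564) = 8.89°

9°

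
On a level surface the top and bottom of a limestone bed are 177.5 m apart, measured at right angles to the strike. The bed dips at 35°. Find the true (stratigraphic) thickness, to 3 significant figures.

True thickness t = w · sin(dip) = 177.5 × sin 35°
t = 177.5 × 0.5736 = 101.810 m

102 m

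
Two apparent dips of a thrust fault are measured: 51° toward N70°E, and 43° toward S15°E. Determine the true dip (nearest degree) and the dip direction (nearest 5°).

true dip 58°, dip direction 110°

Each apparent-dip line lies in the plane. As unit vectors (x east, y north, z up), v₁ plunges 51°→N70°E and v₂ plunges 43°→S15°E.
The plane normal is n = v₁ × v₂ ∝ (0.696, -0.256, 0.459).
True dip = arccos(n_z / |n|) = arccos(0.5259) = 58.3°.
Dip direction = azimuth of (n_x, n_y) = atan2(0.696, -0.256) = 110°.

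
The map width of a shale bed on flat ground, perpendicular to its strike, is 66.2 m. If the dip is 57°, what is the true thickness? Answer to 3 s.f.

55.5 m

True thickness t = w · sin(dip) = 66.2 × sin 57°
t = 66.2 × 0.8387 = 55.520 m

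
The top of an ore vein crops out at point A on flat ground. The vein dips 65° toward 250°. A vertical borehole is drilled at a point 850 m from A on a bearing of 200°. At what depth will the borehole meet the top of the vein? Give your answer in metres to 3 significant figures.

The hole lies 50° from the dip direction, so the down-dip offset is 850 × cos 50° = 546.37 m.
Depth = down-dip offset × tan(dip) = 546.37 × tan 65° = 546.37 × 2.1445
Depth = 1171.69 m

1170 m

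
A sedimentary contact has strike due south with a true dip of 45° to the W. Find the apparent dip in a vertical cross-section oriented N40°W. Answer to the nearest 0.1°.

The strike is due south and the section trends N40°W; the acute angle between them is β = 40°.
tan α = tan 45° × sin 40° = 1.0000 × 0.6428 = 0.6428
α = arctan(0.6428) = 32.73°

32.7°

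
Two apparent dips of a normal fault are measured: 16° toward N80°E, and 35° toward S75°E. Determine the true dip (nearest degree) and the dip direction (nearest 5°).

true dip 47°, dip direction 155°

Each apparent-dip line lies in the plane. As unit vectors (x east, y north, z up), v₁ plunges 16°→N80°E and v₂ plunges 35°→S75°E.
The plane normal is n = v₁ × v₂ ∝ (0.154, -0.325, 0.333).
tan δ = √(n_x²+n_y²)/n_z = 0.360/0.333, so δ = 47.2°.
Dip direction = atan2(0.154, -0.325) = 155° (azimuth of n's horizontal projection).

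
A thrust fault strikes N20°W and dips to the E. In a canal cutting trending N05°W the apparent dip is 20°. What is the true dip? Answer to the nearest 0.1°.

54.6°

The section is 15° from the strike.
tan δ = tan α / sin β = tan 20° / sin 15° = 0.3640 / 0.2588 = 1.4063
true dip = arctan 1.4063 = 54.58°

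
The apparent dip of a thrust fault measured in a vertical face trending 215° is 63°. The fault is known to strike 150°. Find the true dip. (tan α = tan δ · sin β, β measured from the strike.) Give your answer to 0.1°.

65.2°

β = acute angle between strike 150° and section 215° = 65°.
tan(true dip) = tan 63° / sin 65° = 2.1655
true dip = arctan 2.1655 = 65.21°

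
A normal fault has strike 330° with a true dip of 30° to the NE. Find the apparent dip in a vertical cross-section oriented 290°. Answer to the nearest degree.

20°

The section lies 40° from the strike.
tan(apparent dip) = tan 30° · sin 40° = 0.3711
apparent dip = arctan 0.3711 = 20.36°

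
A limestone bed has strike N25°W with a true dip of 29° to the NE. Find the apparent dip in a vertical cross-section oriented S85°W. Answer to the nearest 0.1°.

27.5°

The strike is N25°W and the section trends S85°W; the acute angle between them is β = 70°.
tan(apparent dip) = tan 29° · sin 70° = 0.5209
apparent dip = arctan 0.5209 = 27.51°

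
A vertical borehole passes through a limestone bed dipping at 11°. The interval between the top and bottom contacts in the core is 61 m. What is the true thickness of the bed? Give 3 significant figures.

True thickness t = h · cos(dip) = 61 × cos 11°
t = 61 × 0.9816 = 59.879 m

59.9 m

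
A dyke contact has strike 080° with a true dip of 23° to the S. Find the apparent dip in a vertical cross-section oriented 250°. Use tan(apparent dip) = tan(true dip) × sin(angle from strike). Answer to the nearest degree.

4°

Angle between strike (080°) and section (250°): β = 10°.
tan α = tan 23° × sin 10° = 0.4245 × 0.1736 = 0.0737
α = arctan(0.0737) = 4.22°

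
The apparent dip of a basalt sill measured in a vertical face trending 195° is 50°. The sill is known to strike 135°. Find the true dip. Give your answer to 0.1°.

54.0°

The section is 60° from the strike.
tan δ = tan α / sin β = tan 50° / sin 60° = 1.1918 / 0.8660 = 1.3761
δ = arctan(1.3761) = 53.99°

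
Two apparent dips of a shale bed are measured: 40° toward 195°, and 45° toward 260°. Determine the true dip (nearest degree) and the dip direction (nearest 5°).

Represent each trace as a vector plunging at its apparent dip toward its trend (east-north-up frame): v₁ = (-0.198, -0.740, -0.643), v₂ = (-0.696, -0.123, -0.707).
The plane normal is n = v₁ × v₂ ∝ (-0.444, -0.307, 0.491).
True dip = arccos(n_z / |n|) = arccos(0.6725) = 47.7°.
Dip direction = azimuth of (n_x, n_y) = atan2(-0.444, -0.307) = 235°.

true dip 48°, dip direction 235°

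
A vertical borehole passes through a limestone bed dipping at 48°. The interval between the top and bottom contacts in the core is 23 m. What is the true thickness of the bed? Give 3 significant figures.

True thickness t = h · cos(dip) = 23 × cos 48°
t = 23 × 0.6691 = 15.390 m

15.4 m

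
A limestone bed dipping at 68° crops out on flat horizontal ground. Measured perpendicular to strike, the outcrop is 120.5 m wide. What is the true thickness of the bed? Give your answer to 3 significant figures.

True thickness t = w · sin(dip) = 120.5 × sin 68°
t = 120.5 × 0.9272 = 111.726 m

112 m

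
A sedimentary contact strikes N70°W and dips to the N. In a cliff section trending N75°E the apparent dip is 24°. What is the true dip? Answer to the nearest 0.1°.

37.8°

β = acute angle between strike N70°W and section N75°E = 35°.
tan δ = tan α / sin β = tan 24° / sin 35° = 0.4452 / 0.5736 = 0.7762
δ = arctan(0.7762) = 37.82°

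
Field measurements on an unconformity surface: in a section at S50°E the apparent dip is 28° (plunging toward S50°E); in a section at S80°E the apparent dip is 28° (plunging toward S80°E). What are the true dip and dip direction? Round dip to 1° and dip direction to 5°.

The two traces are lines in the plane: v₁ = (sin 130°·cos 28°, cos 130°·cos 28°, −sin 28°), v₂ = (sin 100°·cos 28°, cos 100°·cos 28°, −sin 28°).
Cross product v₁ × v₂ gives the pole to the plane: n ∝ (0.194, -0.091, 0.390).
tan δ = √(n_x²+n_y²)/n_z = 0.215/0.390, so δ = 28.8°.
Dip direction = azimuth of (n_x, n_y) = atan2(0.194, -0.091) = 115°.

true dip 29°, dip direction 115°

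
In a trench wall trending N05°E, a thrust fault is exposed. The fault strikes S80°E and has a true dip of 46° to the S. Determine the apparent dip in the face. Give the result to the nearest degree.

46°

Angle between strike (S80°E) and section (N05°E): β = 85°.
tan α = tan 46° × sin 85° = 1.0355 × 0.9962 = 1.0316
apparent dip = arctan 1.0316 = 45.89°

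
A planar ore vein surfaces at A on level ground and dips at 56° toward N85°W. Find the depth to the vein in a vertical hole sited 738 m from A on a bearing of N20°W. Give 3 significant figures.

462 m

The hole lies 65° from the dip direction, so the down-dip offset is 738 × cos 65° = 311.89 m.
Depth = down-dip offset × tan(dip) = 311.89 × tan 56° = 311.89 × 1.4826
Depth = 462.40 m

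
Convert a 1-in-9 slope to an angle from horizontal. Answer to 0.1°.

6.3°

tan θ = 1/9 = 0.1111
θ = arctan(0.1111) = 6.34°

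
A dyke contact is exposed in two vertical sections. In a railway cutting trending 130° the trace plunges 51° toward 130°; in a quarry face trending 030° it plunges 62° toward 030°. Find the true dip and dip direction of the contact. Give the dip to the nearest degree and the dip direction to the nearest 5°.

Represent each trace as a vector plunging at its apparent dip toward its trend (east-north-up frame): v₁ = (0.482, -0.405, -0.777), v₂ = (0.235, 0.407, -0.883).
n = v₁ × v₂ = (0.673, 0.243, 0.291) (taken with n_z > 0).
Dip δ = arctan(|n_h|/n_z) = arctan(0.716/0.291) = 67.9°.
Dip direction = azimuth of (n_x, n_y) = atan2(0.673, 0.243) = 70°.

true dip 68°, dip direction 070°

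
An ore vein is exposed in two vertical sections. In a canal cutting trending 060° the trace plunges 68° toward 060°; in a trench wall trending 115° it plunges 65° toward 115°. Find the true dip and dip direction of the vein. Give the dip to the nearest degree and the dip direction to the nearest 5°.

true dip 69°, dip direction 080°

Each apparent-dip line lies in the plane. As unit vectors (x east, y north, z up), v₁ plunges 68°→060° and v₂ plunges 65°→115°.
n = v₁ × v₂ = (0.335, 0.061, 0.130) (taken with n_z > 0).
Dip δ = arctan(|n_h|/n_z) = arctan(0.341/0.130) = 69.2°.
Dip direction = atan2(0.335, 0.061) = 80° (azimuth of n's horizontal projection).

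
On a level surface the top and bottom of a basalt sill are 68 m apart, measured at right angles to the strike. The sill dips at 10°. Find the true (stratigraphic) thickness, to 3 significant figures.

True thickness t = w · sin(dip) = 68 × sin 10°
t = 68 × 0.1736 = 11.808 m

11.8 m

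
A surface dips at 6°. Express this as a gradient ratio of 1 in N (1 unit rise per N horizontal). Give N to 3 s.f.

1 in 9.51

1 : N means tan θ = 1/N, so N = 1/tan 6° = 1/0.1051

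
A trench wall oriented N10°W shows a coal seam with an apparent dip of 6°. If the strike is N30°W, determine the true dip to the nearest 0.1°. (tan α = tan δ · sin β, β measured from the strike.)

17.1°

The section is 20° from the strike.
tan(true dip) = tan 6° / sin 20° = 0.3073
δ = arctan(0.3073) = 17.08°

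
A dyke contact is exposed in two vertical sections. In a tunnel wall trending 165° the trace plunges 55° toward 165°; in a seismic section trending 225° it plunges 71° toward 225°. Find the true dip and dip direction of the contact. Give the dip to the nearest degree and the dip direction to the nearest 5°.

Each apparent-dip line lies in the plane. As unit vectors (x east, y north, z up), v₁ plunges 55°→165° and v₂ plunges 71°→225°.
n = v₁ × v₂ = (-0.335, -0.329, 0.162) (taken with n_z > 0).
Dip δ = arctan(|n_h|/n_z) = arctan(0.470/0.162) = 71.0°.
The horizontal component of n points toward azimuth atan2(n_x, n_y) = 226°, the dip direction.

true dip 71°, dip direction 225°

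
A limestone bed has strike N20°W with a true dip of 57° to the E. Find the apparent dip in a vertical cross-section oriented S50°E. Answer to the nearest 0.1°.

The strike is N20°W and the section trends S50°E; the acute angle between them is β = 30°.
tan α = tan 57° × sin 30° = 1.5399 × 0.5000 = 0.7699
apparent dip = arctan 0.7699 = 37.59°

37.6°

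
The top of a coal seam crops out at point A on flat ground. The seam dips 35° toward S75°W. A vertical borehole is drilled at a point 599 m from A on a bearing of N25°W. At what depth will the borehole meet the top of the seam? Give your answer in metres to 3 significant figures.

The hole lies 80° from the dip direction, so the down-dip offset is 599 × cos 80° = 104.02 m.
Depth = down-dip offset × tan(dip) = 104.02 × tan 35° = 104.02 × 0.7002
Depth = 72.83 m

72.8 m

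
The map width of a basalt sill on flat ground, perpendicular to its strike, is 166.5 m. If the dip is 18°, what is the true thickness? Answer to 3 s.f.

True thickness t = w · sin(dip) = 166.5 × sin 18°
t = 166.5 × 0.3090 = 51.451 m

51.5 m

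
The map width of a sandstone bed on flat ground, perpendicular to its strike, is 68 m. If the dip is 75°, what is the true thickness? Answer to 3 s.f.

True thickness t = w · sin(dip) = 68 × sin 75°
t = 68 × 0.9659 = 65.683 m

65.7 m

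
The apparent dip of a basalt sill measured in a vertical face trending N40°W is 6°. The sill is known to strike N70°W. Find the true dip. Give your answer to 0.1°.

The section is 30° from the strike.
tan(true dip) = tan 6° / sin 30° = 0.2102
true dip = arctan 0.2102 = 11.87°

11.9°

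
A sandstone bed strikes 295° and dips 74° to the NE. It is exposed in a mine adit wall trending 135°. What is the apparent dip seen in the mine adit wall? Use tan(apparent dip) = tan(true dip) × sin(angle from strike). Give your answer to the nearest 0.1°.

The strike is 295° and the section trends 135°; the acute angle between them is β = 20°.
tan(apparent dip) = tan 74° · sin 20° = 1.1928
α = arctan(1.1928) = 50.02°

50.0°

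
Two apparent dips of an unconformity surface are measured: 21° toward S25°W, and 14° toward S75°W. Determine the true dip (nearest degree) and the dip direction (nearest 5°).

true dip 21°, dip direction 205°

Represent each trace as a vector plunging at its apparent dip toward its trend (east-north-up frame): v₁ = (-0.395, -0.846, -0.358), v₂ = (-0.937, -0.251, -0.242).
The plane normal is n = v₁ × v₂ ∝ (-0.115, -0.240, 0.694).
tan δ = √(n_x²+n_y²)/n_z = 0.266/0.694, so δ = 21.0°.
The horizontal component of n points toward azimuth atan2(n_x, n_y) = 206°, the dip direction.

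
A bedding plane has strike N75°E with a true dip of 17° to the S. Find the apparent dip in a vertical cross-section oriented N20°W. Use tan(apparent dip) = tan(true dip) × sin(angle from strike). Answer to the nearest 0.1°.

16.9°

Angle between strike (N75°E) and section (N20°W): β = 85°.
tan α = tan 17° × sin 85° = 0.3057 × 0.9962 = 0.3046
α = arctan(0.3046) = 16.94°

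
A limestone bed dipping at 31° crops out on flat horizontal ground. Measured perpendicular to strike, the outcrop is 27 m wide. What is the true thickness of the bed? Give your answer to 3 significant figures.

True thickness t = w · sin(dip) = 27 × sin 31°
t = 27 × 0.5150 = 13.906 m

13.9 m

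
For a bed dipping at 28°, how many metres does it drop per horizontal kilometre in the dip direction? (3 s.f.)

532 m

drop per km = 1000 × tan 28° = 1000 × 0.5317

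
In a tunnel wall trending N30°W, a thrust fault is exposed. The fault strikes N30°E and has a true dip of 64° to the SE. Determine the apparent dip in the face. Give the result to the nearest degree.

The section lies 60° from the strike.
tan(apparent dip) = tan 64° · sin 60° = 1.7756
apparent dip = arctan 1.7756 = 60.61°

61°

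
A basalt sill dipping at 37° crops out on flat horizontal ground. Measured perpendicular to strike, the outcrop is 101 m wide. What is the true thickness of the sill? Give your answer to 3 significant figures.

60.8 m

True thickness t = w · sin(dip) = 101 × sin 37°
t = 101 × 0.6018 = 60.783 m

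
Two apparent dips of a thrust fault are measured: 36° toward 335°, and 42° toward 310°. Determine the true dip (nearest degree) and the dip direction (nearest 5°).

Represent each trace as a vector plunging at its apparent dip toward its trend (east-north-up frame): v₁ = (-0.342, 0.733, -0.588), v₂ = (-0.569, 0.478, -0.669).
n = v₁ × v₂ = (-0.210, 0.106, 0.254) (taken with n_z > 0).
tan δ = √(n_x²+n_y²)/n_z = 0.235/0.254, so δ = 42.8°.
The horizontal component of n points toward azimuth atan2(n_x, n_y) = 297°, the dip direction.

true dip 43°, dip direction 295°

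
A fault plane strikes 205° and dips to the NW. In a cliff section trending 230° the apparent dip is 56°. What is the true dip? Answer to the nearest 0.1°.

The section is 25° from the strike.
tan δ = tan α / sin β = tan 56° / sin 25° = 1.4826 / 0.4226 = 3.5080
δ = arctan(3.5080) = 74.09°

74.1°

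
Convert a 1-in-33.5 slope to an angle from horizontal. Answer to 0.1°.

tan θ = 1/33.5 = 0.0299
θ = arctan(0.0299) = 1.71°

1.7°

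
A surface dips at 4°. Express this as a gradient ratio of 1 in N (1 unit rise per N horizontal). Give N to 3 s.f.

1 in 14.3

1 : N means tan θ = 1/N, so N = 1/tan 4° = 1/0.0699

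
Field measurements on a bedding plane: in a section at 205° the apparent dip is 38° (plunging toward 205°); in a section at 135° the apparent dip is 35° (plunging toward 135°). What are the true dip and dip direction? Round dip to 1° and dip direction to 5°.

true dip 42°, dip direction 175°

The two traces are lines in the plane: v₁ = (sin 205°·cos 38°, cos 205°·cos 38°, −sin 38°), v₂ = (sin 135°·cos 35°, cos 135°·cos 35°, −sin 35°).
Cross product v₁ × v₂ gives the pole to the plane: n ∝ (0.053, -0.548, 0.607).
tan δ = √(n_x²+n_y²)/n_z = 0.550/0.607, so δ = 42.2°.
Dip direction = azimuth of (n_x, n_y) = atan2(0.053, -0.548) = 174°.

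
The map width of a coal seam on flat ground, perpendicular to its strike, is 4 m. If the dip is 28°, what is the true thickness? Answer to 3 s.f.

True thickness t = w · sin(dip) = 4 × sin 28°
t = 4 × 0.4695 = 1.878 m

1.88 m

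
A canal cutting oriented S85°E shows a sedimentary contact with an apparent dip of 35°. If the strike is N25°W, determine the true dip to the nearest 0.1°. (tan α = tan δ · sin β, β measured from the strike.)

β = acute angle between strike N25°W and section S85°E = 60°.
tan(true dip) = tan 35° / sin 60° = 0.8085
δ = arctan(0.8085) = 38.96°

39.0°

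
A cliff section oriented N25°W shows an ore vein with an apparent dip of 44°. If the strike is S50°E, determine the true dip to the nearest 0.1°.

β = acute angle between strike S50°E and section N25°W = 25°.
tan δ = tan α / sin β = tan 44° / sin 25° = 0.9657 / 0.4226 = 2.2850
true dip = arctan 2.2850 = 66.36°

66.4°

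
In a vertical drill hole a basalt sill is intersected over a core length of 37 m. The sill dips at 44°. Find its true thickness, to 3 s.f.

26.6 m

True thickness t = h · cos(dip) = 37 × cos 44°
t = 37 × 0.7193 = 26.616 m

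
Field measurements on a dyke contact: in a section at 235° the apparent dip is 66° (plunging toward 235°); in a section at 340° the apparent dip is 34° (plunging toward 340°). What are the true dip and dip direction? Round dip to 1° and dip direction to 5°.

Each apparent-dip line lies in the plane. As unit vectors (x east, y north, z up), v₁ plunges 66°→235° and v₂ plunges 34°→340°.
Cross product v₁ × v₂ gives the pole to the plane: n ∝ (-0.842, -0.073, 0.326).
tan δ = √(n_x²+n_y²)/n_z = 0.845/0.326, so δ = 68.9°.
Dip direction = atan2(-0.842, -0.073) = 265° (azimuth of n's horizontal projection).

true dip 69°, dip direction 265°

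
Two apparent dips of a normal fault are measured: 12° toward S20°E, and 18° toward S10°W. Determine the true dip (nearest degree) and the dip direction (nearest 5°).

true dip 19°, dip direction 215°

The two traces are lines in the plane: v₁ = (sin 160°·cos 12°, cos 160°·cos 12°, −sin 12°), v₂ = (sin 190°·cos 18°, cos 190°·cos 18°, −sin 18°).
The plane normal is n = v₁ × v₂ ∝ (-0.089, -0.138, 0.465).
tan δ = √(n_x²+n_y²)/n_z = 0.164/0.465, so δ = 19.4°.
The horizontal component of n points toward azimuth atan2(n_x, n_y) = 213°, the dip direction.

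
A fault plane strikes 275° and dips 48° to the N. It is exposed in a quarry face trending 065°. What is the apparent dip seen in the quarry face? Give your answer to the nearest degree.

The strike is 275° and the section trends 065°; the acute angle between them is β = 30°.
tan(apparent dip) = tan 48° · sin 30° = 0.5553
α = arctan(0.5553) = 29.04°

29°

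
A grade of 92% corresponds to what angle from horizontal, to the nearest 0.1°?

tan θ = 92/100 = 0.9200
θ = arctan(0.9200) = 42.61°

42.6°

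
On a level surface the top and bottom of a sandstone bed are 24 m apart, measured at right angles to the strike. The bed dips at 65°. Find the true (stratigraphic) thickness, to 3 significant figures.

21.8 m

True thickness t = w · sin(dip) = 24 × sin 65°
t = 24 × 0.9063 = 21.751 m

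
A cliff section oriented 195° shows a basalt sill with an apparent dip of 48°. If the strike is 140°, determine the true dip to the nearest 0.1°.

53.6°

The section is 55° from the strike.
tan(true dip) = tan 48° / sin 55° = 1.3558
true dip = arctan 1.3558 = 53.59°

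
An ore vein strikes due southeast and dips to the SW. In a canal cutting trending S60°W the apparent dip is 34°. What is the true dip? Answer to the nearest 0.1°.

The section is 75° from the strike.
tan(true dip) = tan 34° / sin 75° = 0.6983
δ = arctan(0.6983) = 34.93°

34.9°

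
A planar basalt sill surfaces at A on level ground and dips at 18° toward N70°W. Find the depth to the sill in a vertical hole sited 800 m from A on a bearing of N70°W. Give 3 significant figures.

The hole is directly down-dip from the outcrop, so the down-dip offset is 800 m.
Depth = down-dip offset × tan(dip) = 800.00 × tan 18° = 800.00 × 0.3249
Depth = 259.94 m

260 m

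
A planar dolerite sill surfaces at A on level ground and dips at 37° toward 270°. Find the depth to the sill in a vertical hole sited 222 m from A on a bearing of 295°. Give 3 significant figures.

152 m

The hole lies 25° from the dip direction, so the down-dip offset is 222 × cos 25° = 201.20 m.
Depth = down-dip offset × tan(dip) = 201.20 × tan 37° = 201.20 × 0.7536
Depth = 151.62 m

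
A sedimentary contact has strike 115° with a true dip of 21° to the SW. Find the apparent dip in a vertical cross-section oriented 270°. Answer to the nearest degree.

9°

Angle between strike (115°) and section (270°): β = 25°.
tan(apparent dip) = tan 21° · sin 25° = 0.1622
α = arctan(0.1622) = 9.21°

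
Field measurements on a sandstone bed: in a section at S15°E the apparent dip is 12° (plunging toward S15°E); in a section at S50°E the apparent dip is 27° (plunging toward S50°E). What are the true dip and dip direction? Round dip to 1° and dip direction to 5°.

Each apparent-dip line lies in the plane. As unit vectors (x east, y north, z up), v₁ plunges 12°→S15°E and v₂ plunges 27°→S50°E.
n = v₁ × v₂ = (0.310, -0.027, 0.500) (taken with n_z > 0).
True dip = arccos(n_z / |n|) = arccos(0.8491) = 31.9°.
Dip direction = atan2(0.310, -0.027) = 95° (azimuth of n's horizontal projection).

true dip 32°, dip direction 095°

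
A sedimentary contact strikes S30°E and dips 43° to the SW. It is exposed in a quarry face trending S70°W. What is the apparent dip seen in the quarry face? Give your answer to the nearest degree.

Angle between strike (S30°E) and section (S70°W): β = 80°.
tan α = tan 43° × sin 80° = 0.9325 × 0.9848 = 0.9183
apparent dip = arctan 0.9183 = 42.56°

43°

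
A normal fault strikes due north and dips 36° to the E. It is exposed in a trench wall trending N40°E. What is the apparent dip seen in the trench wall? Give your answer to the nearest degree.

25°

The strike is due north and the section trends N40°E; the acute angle between them is β = 40°.
tan α = tan 36° × sin 40° = 0.7265 × 0.6428 = 0.4670
apparent dip = arctan 0.4670 = 25.03°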